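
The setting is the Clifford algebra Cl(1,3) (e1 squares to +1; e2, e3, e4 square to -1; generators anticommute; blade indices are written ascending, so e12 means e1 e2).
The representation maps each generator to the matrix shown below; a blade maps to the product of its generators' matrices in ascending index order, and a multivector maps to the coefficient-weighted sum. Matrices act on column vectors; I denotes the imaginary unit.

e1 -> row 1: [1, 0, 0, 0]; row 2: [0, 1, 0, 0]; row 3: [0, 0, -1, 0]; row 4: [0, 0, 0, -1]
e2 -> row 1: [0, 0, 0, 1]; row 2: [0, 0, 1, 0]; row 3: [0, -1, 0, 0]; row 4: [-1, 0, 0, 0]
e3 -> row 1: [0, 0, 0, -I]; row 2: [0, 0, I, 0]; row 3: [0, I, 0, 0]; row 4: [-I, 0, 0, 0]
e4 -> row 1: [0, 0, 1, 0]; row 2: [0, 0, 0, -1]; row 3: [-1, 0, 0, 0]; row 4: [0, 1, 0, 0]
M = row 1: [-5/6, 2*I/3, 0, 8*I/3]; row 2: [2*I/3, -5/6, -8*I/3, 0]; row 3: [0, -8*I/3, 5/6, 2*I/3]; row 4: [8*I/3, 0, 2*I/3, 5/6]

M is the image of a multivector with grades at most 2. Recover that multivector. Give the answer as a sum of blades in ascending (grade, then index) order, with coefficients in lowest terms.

Method: the blade images are trace-orthogonal — tr(rho(e_A) rho(e_B)^-1) = 4 if A = B and 0 otherwise — and rho(e_A)^-1 = (e_A)^2 * rho(e_A) with (e_A)^2 = +1 or -1, so the coefficient of e_A in the preimage is (e_A)^2 * tr(M rho(e_A))/4.
Nonzero projections over blades of grade <= 2: e1: (e1)^2 = +1, tr(M rho(e1)) = -10/3, coefficient -5/6; e3: (e3)^2 = -1, tr(M rho(e3)) = 32/3, coefficient -8/3; e34: (e34)^2 = -1, tr(M rho(e34)) = 8/3, coefficient -2/3. Every other blade of grade <= 2 projects to 0.
Answer: -5/6*e1 - 8/3*e3 - 2/3*e34


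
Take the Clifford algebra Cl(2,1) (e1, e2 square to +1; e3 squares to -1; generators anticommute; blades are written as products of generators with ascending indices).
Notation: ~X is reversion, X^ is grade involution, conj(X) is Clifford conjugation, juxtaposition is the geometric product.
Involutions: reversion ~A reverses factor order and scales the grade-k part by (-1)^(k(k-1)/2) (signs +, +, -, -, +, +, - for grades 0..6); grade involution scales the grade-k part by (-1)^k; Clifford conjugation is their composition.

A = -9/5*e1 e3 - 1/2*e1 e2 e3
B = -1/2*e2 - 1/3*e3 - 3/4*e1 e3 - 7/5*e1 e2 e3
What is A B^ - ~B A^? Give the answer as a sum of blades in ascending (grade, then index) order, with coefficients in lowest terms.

first term: 13/20 + 3/5*e1 + 429/200*e2 + 1/6*e1 e2 + 1/4*e1 e3 + 9/10*e1 e2 e3
second term: -13/20 + 3/5*e1 + 429/200*e2 + 1/6*e1 e2 + 1/4*e1 e3 - 9/10*e1 e2 e3
Answer: 13/10 + 9/5*e1 e2 e3


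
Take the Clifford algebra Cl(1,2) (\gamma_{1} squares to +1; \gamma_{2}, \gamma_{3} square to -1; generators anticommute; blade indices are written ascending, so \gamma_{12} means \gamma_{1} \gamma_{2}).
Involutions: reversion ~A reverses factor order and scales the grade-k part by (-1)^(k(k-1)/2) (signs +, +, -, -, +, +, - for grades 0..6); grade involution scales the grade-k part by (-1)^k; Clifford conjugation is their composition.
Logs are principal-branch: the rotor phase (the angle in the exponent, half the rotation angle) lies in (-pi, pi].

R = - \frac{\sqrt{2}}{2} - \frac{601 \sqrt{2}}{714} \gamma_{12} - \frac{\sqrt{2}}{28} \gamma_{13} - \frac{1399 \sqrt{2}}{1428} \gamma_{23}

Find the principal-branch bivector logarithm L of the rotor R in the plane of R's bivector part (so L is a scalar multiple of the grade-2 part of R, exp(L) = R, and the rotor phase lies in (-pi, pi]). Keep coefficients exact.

The scalar part of R is - \frac{\sqrt{2}}{2}, which fixes the principal-branch rotor phase; the unit plane is then the bivector part divided by the sine of that phase, and L is that plane scaled by the phase.
Concretely: cos(phase) = - \frac{\sqrt{2}}{2} gives phase = ±\frac{3 \pi}{4}, and since phase/sin(phase) is even the sign is immaterial: L = (phase/sin(phase)) * <R>_2 = (\frac{3 \sqrt{2} \pi}{4}) * <R>_2.
Answer: - \frac{601 \pi}{476} \gamma_{12} - \frac{3 \pi}{56} \gamma_{13} - \frac{1399 \pi}{952} \gamma_{23}


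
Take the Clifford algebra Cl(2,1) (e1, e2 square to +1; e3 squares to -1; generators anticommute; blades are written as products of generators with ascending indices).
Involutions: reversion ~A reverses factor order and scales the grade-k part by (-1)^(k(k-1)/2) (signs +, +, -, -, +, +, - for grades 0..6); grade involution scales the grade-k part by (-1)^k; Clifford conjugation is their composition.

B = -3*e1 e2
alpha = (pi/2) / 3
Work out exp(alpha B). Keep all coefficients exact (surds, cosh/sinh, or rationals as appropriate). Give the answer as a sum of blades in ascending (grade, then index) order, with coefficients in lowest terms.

B^2 = (-3)^2*(e1 e2)^2 = 9*(-1) = -9 (a basis 2-blade squares to minus the product of its generators' squares).
B^2 = -9 — circular case — the even/odd split gives cos and sin: l = 3, alpha*l = pi/2, so exp(alpha B) = cos(pi/2) + (sin(pi/2)/3)*B = 0 + (1/3)*B.
Answer: -e1 e2


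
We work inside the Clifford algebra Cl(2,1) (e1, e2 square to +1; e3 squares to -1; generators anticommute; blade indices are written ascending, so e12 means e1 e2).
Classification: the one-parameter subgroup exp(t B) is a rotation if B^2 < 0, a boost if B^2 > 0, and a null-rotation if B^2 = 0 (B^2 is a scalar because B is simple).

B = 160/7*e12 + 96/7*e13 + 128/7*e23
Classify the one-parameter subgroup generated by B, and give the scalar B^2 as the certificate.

B^2 term by term: the squares give (160/7)^2*(e12)^2 + (96/7)^2*(e13)^2 + (128/7)^2*(e23)^2 = 25600/49*(-1) + 9216/49*(+1) + 16384/49*(+1) = 0 (each basis 2-blade squares to minus the product of its generators' squares); cross terms between blades sharing an index anticommute and cancel. So B^2 = 0.
Answer: null-rotation, certificate B^2 = 0. The invariant at work: B^2 = 0 is unchanged by conjugation, hence its sign classifies the subgroup whatever basis B is written in.


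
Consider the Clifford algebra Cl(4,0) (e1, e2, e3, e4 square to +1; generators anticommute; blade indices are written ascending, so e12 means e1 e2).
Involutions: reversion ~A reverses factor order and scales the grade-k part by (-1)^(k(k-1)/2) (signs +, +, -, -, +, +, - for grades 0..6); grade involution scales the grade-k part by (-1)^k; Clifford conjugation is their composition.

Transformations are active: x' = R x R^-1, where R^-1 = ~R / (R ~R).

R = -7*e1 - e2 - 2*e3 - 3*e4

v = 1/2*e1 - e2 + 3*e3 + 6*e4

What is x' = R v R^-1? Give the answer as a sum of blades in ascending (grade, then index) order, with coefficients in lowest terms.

~R = -7*e1 - e2 - 2*e3 - 3*e4, and R ~R = 63, so R^-1 = ~R / (63).
R v = -53/2 + 15/2*e12 - 20*e13 - 81/2*e14 - 5*e23 - 9*e24 - 3*e34
Answer: 97/18*e1 + 116/63*e2 - 83/63*e3 - 73/21*e4


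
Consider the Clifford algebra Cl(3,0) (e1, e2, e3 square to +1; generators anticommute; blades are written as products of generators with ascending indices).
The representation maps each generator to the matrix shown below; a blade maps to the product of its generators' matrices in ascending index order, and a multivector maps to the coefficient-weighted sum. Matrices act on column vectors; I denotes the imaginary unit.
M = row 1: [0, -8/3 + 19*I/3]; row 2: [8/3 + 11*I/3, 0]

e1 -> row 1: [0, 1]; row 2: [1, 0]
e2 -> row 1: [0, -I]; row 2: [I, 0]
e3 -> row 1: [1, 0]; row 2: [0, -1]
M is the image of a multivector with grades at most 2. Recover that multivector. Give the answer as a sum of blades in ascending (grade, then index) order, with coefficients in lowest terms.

Method: 1, rho(e1), rho(e2), rho(e3) form a trace-orthogonal basis of the 2x2 complex matrices (tr(X Y) = 2 if X = Y, else 0), so M = m0*1 + m1*rho(e1) + m2*rho(e2) + m3*rho(e3) with m0 = tr(M)/2 = 0, m1 = tr(M rho(e1))/2 = 5*I, m2 = tr(M rho(e2))/2 = -4/3 - 8*I/3, m3 = tr(M rho(e3))/2 = 0.
Multiplying table entries, the bivector images are rho(e1 e2) = I*rho(e3), rho(e1 e3) = -I*rho(e2), rho(e2 e3) = I*rho(e1); with real blade coefficients the real parts of m0..m3 are the coefficients of 1, e1, e2, e3 and the imaginary parts give the bivectors (e2 e3: Im m1, e1 e3: -Im m2, e1 e2: Im m3).
Answer: -4/3*e2 + 8/3*e1 e3 + 5*e2 e3


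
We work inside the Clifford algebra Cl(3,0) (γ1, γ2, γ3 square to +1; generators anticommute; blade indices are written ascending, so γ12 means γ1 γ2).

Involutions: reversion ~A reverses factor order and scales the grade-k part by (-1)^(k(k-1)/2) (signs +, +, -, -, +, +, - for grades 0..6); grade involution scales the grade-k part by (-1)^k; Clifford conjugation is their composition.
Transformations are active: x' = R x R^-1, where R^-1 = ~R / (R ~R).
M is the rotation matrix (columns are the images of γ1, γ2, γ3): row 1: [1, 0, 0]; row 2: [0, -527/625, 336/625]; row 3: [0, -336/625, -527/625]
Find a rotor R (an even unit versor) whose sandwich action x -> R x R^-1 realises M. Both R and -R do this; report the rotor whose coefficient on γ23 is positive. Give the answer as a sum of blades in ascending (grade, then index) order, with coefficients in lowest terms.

Method: write R = a + b12*γ12 + b13*γ13 + b23*γ23 with a^2 + b12^2 + b13^2 + b23^2 = 1 (so R^-1 = ~R). Expanding the columns R e_j ~R gives tr M = 4a^2 - 1 and, from the antisymmetric part, M21 - M12 = -4a*b12, M13 - M31 = 4a*b13, M32 - M23 = -4a*b23.
Here tr M = -429/625, so a^2 = (1 + tr M)/4 = 49/625 and a = ±7/25. Taking a = 7/25: M21 - M12 = 0, M13 - M31 = 0, M32 - M23 = -672/625, giving b12 = 0, b13 = 0, b23 = 24/25, i.e. R = 7/25 + 24/25*γ23.
Its γ23 coefficient is already positive.
Answer: 7/25 + 24/25*γ23. Why the constraint matters: R and -R act identically through the sandwich — M has trace -429/625 either way — so only the sign condition on γ23 picks one of the two preimages.


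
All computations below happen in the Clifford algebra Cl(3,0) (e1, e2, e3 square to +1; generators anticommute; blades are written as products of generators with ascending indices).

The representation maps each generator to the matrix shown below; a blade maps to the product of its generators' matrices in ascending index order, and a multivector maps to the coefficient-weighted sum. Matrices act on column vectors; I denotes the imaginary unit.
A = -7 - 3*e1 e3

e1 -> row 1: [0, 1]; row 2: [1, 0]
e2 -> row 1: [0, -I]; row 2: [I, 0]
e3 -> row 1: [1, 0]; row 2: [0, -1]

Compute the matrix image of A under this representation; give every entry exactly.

Bivector images (products of the table entries): rho(e1 e3) = rho(e1)rho(e3) = row 1: [0, -1]; row 2: [1, 0].
M = (-7)*1 + (-3)*rho(e1 e3), summed entrywise (1 is the identity matrix):
Answer: row 1: [-7, 3]; row 2: [-3, -7]


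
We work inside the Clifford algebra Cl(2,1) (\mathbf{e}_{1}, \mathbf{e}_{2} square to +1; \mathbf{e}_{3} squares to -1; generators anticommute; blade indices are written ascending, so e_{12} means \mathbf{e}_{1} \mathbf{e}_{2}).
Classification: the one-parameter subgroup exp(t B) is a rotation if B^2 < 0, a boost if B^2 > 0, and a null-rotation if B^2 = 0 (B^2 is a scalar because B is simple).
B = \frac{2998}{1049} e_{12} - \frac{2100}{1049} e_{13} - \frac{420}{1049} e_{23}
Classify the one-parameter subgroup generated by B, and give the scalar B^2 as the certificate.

B^2 term by term: the squares give (\frac{2998}{1049})^2*(e_{12})^2 + (-\frac{2100}{1049})^2*(e_{13})^2 + (-\frac{420}{1049})^2*(e_{23})^2 = \frac{8988004}{1100401}*(-1) + \frac{4410000}{1100401}*(+1) + \frac{176400}{1100401}*(+1) = -4 (each basis 2-blade squares to minus the product of its generators' squares); cross terms between blades sharing an index anticommute and cancel. So B^2 = -4.
Answer: rotation, certificate B^2 = -4. The scalar -4 is the complete invariant here: its sign names the subgroup type.


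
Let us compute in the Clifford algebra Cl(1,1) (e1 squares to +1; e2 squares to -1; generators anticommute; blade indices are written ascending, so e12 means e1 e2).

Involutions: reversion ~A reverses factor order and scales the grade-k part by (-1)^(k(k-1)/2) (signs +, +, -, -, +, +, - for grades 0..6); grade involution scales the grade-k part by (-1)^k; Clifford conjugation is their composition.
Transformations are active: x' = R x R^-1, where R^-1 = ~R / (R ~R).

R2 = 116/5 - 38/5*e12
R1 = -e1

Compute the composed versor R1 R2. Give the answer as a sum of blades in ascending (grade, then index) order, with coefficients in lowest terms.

Distribute over the terms of R1 (each basis-blade product reordered to ascending indices, repeated generators contracted through their squares):
(-e1) R2 = -116/5*e1 + 38/5*e2
Answer: -116/5*e1 + 38/5*e2


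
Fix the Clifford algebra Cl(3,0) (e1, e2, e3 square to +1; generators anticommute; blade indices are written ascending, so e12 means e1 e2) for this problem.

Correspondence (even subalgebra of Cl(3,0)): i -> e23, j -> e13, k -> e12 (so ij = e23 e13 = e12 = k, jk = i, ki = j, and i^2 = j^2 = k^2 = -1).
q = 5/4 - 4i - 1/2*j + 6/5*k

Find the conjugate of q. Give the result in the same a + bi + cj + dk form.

In blades: q = 5/4 + 6/5*e12 - 1/2*e13 - 4*e23.
Quaternion conjugation is reversion on the even subalgebra: the scalar is fixed and every grade-2 blade flips sign, giving 5/4 - 6/5*e12 + 1/2*e13 + 4*e23; translating back:
Answer: 5/4 + 4i + 1/2*j - 6/5*k


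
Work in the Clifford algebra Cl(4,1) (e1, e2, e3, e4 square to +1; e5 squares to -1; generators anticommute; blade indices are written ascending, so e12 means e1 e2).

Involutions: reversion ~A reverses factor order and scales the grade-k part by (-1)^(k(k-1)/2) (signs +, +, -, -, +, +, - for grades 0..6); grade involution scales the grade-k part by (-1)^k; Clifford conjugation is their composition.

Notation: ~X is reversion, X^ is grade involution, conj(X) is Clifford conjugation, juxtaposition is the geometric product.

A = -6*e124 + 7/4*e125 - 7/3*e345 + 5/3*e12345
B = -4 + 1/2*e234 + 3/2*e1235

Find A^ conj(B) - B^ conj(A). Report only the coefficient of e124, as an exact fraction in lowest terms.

first term: 21/8*e3 - 5/2*e4 + 3*e13 - 5/6*e15 + 7/6*e25 - 55/2*e124 + 7*e125 - 1/3*e345 + 7/8*e1345 + 20/3*e12345
second term: 21/8*e3 - 5/2*e4 - 3*e13 + 5/6*e15 - 7/6*e25 + 55/2*e124 - 7*e125 + 1/3*e345 + 7/8*e1345 + 20/3*e12345
Answer: -55


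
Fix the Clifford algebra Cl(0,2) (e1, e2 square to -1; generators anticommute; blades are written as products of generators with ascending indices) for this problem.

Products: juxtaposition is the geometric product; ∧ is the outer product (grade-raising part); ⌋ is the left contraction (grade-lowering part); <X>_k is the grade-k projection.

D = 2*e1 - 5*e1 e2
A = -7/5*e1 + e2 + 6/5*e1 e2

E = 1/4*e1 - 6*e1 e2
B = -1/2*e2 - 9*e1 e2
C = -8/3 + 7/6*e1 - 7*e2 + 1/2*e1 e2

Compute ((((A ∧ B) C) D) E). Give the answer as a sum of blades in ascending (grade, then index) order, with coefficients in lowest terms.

step 1: 7/10*e1 e2
step 2: -7/20 + 49/10*e1 + 49/60*e2 - 28/15*e1 e2
step 3: -287/15 - 287/60*e1 + 623/30*e2 + 7/60*e1 e2
step 4: 91/48 - 7763/60*e1 - 6881/240*e2 + 13153/120*e1 e2
Answer: 91/48 - 7763/60*e1 - 6881/240*e2 + 13153/120*e1 e2


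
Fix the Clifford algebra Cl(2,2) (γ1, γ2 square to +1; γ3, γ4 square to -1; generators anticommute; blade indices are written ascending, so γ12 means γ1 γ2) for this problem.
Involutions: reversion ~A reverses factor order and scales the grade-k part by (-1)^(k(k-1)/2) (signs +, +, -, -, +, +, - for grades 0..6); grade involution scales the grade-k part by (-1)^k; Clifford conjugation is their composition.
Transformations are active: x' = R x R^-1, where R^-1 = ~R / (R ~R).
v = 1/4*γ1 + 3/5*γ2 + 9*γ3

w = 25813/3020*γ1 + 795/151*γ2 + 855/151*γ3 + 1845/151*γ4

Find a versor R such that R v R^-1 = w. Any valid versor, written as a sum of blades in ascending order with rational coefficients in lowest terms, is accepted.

A norm check does it: q(v) = q(w) = -32231/400, hence R = v + w = 6642/755*γ1 + 4428/755*γ2 + 2214/151*γ3 + 1845/151*γ4 realises the map — parallel part kept, (v - w)/2 negated, v carried to w.
Answer: 6642/755*γ1 + 4428/755*γ2 + 2214/151*γ3 + 1845/151*γ4


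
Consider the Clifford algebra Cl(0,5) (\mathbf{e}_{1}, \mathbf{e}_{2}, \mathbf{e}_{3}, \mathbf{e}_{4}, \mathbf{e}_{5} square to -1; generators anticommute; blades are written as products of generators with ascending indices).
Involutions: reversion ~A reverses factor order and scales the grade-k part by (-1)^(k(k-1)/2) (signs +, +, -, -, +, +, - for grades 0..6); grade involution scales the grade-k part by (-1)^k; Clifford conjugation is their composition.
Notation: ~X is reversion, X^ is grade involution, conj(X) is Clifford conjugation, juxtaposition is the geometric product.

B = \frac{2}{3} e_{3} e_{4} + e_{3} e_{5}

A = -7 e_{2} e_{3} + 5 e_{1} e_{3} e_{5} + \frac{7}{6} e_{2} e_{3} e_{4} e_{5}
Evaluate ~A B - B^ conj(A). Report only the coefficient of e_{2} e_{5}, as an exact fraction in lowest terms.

first term: 5 e_{1} - \frac{7}{2} e_{2} e_{4} - \frac{70}{9} e_{2} e_{5} + \frac{10}{3} e_{1} e_{4} e_{5}
second term: -5 e_{1} + \frac{35}{6} e_{2} e_{4} + \frac{56}{9} e_{2} e_{5} + \frac{10}{3} e_{1} e_{4} e_{5}
Answer: -14


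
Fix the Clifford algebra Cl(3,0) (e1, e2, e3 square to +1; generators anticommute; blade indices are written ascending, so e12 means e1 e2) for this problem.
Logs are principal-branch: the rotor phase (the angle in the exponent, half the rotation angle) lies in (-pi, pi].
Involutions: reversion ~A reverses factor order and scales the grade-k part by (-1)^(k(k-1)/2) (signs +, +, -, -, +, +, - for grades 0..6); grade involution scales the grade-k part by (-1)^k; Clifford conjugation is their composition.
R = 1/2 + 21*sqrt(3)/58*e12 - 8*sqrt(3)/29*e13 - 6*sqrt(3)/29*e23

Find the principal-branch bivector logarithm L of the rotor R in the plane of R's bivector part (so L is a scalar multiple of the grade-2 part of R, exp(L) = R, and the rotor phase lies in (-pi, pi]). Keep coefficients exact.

The scalar part of R is 1/2, which pins the rotor phase on the principal branch; dividing the bivector part by the sine of that phase recovers the unit plane, and L is the phase times that plane.
Concretely: cos(phase) = 1/2 gives phase = ±pi/3, and since phase/sin(phase) is even the sign is immaterial: L = (phase/sin(phase)) * <R>_2 = (2*sqrt(3)*pi/9) * <R>_2.
Answer: 7*pi/29*e12 - 16*pi/87*e13 - 4*pi/29*e23


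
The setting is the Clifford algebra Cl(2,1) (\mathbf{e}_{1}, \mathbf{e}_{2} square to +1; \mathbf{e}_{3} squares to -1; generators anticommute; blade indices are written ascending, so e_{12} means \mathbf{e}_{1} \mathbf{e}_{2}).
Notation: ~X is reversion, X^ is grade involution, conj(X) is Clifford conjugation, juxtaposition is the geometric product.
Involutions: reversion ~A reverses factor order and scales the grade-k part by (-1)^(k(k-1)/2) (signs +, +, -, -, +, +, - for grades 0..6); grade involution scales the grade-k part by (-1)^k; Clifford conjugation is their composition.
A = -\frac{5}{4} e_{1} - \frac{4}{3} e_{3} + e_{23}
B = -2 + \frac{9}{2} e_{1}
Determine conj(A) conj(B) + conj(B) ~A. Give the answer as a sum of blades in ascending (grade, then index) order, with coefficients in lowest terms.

first term: -\frac{45}{8} - \frac{5}{2} e_{1} - \frac{8}{3} e_{3} + 6 e_{13} + 2 e_{23} + \frac{9}{2} e_{123}
second term: \frac{45}{8} + \frac{5}{2} e_{1} + \frac{8}{3} e_{3} + 6 e_{13} + 2 e_{23} + \frac{9}{2} e_{123}
Answer: 12 e_{13} + 4 e_{23} + 9 e_{123}


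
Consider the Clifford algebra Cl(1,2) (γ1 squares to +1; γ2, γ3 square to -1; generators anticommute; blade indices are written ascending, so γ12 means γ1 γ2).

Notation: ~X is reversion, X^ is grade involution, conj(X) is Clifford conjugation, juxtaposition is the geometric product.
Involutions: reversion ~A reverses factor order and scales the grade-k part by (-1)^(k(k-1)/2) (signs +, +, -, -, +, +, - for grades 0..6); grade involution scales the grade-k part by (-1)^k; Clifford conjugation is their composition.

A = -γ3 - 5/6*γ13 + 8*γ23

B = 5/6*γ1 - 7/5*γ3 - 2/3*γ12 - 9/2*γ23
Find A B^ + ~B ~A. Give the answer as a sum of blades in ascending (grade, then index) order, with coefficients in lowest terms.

first term: 187/5 + 7/6*γ1 - 67/10*γ2 - 25/36*γ3 + 15/4*γ12 - 37/6*γ13 + 5/9*γ23 - 6*γ123
second term: 173/5 - 7/6*γ1 + 157/10*γ2 + 25/36*γ3 - 15/4*γ12 + 9/2*γ13 - 5/9*γ23 - 22/3*γ123
Answer: 72 + 9*γ2 - 5/3*γ13 - 40/3*γ123


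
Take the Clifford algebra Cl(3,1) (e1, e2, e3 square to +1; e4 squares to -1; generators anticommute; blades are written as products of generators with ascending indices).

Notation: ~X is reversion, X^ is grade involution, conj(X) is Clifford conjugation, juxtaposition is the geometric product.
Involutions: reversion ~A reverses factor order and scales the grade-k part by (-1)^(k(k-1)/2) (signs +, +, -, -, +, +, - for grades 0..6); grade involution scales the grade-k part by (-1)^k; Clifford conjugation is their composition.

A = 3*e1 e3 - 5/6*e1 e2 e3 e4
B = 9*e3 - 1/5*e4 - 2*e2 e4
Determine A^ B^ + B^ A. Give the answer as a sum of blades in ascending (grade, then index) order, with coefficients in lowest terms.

first term: -27*e1 - 5/3*e1 e3 + 1/6*e1 e2 e3 - 15/2*e1 e2 e4 + 3/5*e1 e3 e4 + 6*e1 e2 e3 e4
second term: 27*e1 - 5/3*e1 e3 - 1/6*e1 e2 e3 + 15/2*e1 e2 e4 + 3/5*e1 e3 e4 + 6*e1 e2 e3 e4
Answer: -10/3*e1 e3 + 6/5*e1 e3 e4 + 12*e1 e2 e3 e4


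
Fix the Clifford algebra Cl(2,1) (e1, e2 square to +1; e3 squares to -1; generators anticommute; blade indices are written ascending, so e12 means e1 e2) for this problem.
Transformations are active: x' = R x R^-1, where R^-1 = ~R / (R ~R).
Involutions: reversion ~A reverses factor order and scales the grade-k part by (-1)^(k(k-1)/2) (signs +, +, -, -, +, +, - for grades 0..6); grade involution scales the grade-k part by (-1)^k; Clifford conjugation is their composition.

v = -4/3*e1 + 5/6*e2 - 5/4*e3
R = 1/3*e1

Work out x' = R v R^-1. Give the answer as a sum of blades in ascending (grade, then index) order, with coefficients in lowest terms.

~R = 1/3*e1, and R ~R = 1/9, so R^-1 = ~R / (1/9).
R v = -4/9 + 5/18*e12 - 5/12*e13
Answer: -4/3*e1 - 5/6*e2 + 5/4*e3


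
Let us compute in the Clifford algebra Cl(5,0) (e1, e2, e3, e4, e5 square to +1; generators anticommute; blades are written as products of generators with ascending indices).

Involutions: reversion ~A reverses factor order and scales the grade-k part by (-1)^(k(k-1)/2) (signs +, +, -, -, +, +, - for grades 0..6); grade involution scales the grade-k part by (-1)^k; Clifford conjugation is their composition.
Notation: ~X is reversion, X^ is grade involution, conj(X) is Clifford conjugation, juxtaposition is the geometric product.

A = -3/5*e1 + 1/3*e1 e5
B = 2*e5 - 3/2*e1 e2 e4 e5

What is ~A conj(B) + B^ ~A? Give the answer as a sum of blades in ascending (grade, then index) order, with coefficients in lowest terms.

first term: 2/3*e1 + 6/5*e1 e5 - 1/2*e2 e4 + 9/10*e2 e4 e5
second term: -2/3*e1 - 6/5*e1 e5 - 1/2*e2 e4 - 9/10*e2 e4 e5
Answer: -e2 e4


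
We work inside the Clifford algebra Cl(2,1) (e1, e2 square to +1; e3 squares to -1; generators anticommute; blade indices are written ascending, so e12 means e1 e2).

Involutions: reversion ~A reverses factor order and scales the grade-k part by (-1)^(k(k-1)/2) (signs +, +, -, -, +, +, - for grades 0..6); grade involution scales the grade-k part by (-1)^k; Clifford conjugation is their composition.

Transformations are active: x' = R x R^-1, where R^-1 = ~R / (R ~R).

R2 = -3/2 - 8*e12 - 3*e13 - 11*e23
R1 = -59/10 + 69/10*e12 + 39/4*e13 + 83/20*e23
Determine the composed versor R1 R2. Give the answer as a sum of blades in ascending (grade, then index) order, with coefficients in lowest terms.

Distribute over the terms of R1 (each basis-blade product reordered to ascending indices, repeated generators contracted through their squares):
(-59/10) R2 = 177/20 + 236/5*e12 + 177/10*e13 + 649/10*e23
(69/10*e12) R2 = 276/5 - 207/20*e12 - 759/10*e13 + 207/10*e23
(39/4*e13) R2 = -117/4 - 429/4*e12 - 117/8*e13 - 78*e23
(83/20*e23) R2 = -913/20 + 249/20*e12 + 166/5*e13 - 249/40*e23
Summing the partial products and collecting blades:
Answer: -217/20 - 1159/20*e12 - 317/8*e13 + 11/8*e23


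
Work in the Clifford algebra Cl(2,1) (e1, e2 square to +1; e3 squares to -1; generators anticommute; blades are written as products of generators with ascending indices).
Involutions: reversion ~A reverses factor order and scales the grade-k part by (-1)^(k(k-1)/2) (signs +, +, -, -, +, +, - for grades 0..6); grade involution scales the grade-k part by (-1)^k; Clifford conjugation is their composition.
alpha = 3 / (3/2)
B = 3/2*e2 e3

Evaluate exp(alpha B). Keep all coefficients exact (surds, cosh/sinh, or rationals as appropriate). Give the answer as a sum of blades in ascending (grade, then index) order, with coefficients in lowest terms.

B^2 = (3/2)^2*(e2 e3)^2 = 9/4*(+1) = 9/4 (a basis 2-blade squares to minus the product of its generators' squares).
B^2 = 9/4 — the positive square puts this in the hyperbolic regime; l = 3/2, alpha*l = 3, so exp(alpha B) = cosh(3) + (sinh(3)/(3/2))*B = cosh(3) + (2*sinh(3)/3)*B.
Answer: cosh(3) + sinh(3)*e2 e3


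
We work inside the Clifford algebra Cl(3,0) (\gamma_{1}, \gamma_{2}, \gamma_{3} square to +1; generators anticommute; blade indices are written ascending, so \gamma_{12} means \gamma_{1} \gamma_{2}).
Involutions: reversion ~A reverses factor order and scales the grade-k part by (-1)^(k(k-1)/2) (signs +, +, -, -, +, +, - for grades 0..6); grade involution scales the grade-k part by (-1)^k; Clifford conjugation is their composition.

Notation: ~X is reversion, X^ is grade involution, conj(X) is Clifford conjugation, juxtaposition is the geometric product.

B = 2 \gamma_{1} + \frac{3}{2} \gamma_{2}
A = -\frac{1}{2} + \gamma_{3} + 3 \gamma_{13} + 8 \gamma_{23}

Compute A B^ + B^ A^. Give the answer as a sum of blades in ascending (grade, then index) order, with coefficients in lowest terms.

first term: \gamma_{1} + \frac{3}{4} \gamma_{2} + 18 \gamma_{3} + 2 \gamma_{13} + \frac{3}{2} \gamma_{23} - \frac{23}{2} \gamma_{123}
second term: \gamma_{1} + \frac{3}{4} \gamma_{2} - 18 \gamma_{3} + 2 \gamma_{13} + \frac{3}{2} \gamma_{23} - \frac{23}{2} \gamma_{123}
Answer: 2 \gamma_{1} + \frac{3}{2} \gamma_{2} + 4 \gamma_{13} + 3 \gamma_{23} - 23 \gamma_{123}


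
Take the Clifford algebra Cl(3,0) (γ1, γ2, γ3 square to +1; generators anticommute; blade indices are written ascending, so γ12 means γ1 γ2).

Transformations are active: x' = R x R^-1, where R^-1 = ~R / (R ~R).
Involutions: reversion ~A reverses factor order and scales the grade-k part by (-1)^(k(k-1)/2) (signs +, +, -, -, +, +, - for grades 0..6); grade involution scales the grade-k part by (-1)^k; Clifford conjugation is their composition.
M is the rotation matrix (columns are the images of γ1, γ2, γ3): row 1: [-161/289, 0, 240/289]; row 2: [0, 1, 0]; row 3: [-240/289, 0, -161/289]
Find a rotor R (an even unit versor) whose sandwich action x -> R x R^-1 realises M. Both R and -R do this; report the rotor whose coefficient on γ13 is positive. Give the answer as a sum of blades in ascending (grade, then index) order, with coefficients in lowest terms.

Method: write R = a + b12*γ12 + b13*γ13 + b23*γ23 with a^2 + b12^2 + b13^2 + b23^2 = 1 (so R^-1 = ~R). Expanding the columns R e_j ~R gives tr M = 4a^2 - 1 and, from the antisymmetric part, M21 - M12 = -4a*b12, M13 - M31 = 4a*b13, M32 - M23 = -4a*b23.
Here tr M = -33/289, so a^2 = (1 + tr M)/4 = 64/289 and a = ±8/17. Taking a = 8/17: M21 - M12 = 0, M13 - M31 = 480/289, M32 - M23 = 0, giving b12 = 0, b13 = 15/17, b23 = 0, i.e. R = 8/17 + 15/17*γ13.
Its γ13 coefficient is already positive.
Answer: 8/17 + 15/17*γ13. Recall the cover is two-to-one: with M of trace -33/289, both preimages act alike, and the stated γ13 sign chooses the sheet.


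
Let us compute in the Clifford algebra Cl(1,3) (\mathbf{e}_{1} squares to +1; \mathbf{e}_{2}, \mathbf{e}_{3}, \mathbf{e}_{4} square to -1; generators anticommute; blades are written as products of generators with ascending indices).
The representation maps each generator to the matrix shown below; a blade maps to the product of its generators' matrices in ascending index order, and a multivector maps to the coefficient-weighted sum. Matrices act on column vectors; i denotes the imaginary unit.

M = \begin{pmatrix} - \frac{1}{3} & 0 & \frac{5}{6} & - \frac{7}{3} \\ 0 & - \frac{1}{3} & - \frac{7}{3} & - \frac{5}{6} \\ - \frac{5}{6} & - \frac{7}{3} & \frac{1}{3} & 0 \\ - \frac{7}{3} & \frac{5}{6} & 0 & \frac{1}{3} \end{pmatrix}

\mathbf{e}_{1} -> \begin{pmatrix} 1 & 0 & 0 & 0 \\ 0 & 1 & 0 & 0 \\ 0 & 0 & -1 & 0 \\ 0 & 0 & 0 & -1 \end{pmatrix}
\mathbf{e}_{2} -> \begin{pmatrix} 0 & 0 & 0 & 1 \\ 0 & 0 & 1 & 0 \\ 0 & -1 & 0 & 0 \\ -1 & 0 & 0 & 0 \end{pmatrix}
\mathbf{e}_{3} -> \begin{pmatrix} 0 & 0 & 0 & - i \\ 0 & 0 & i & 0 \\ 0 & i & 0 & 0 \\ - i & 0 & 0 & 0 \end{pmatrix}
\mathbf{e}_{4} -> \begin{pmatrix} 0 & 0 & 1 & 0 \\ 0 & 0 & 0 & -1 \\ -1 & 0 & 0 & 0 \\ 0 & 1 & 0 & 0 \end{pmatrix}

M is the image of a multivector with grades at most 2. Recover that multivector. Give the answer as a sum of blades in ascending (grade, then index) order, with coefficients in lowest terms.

Method: the blade images are trace-orthogonal — tr(rho(e_A) rho(e_B)^-1) = 4 if A = B and 0 otherwise — and rho(e_A)^-1 = (e_A)^2 * rho(e_A) with (e_A)^2 = +1 or -1, so the coefficient of e_A in the preimage is (e_A)^2 * tr(M rho(e_A))/4.
Nonzero projections over blades of grade <= 2: e_{1}: (e_{1})^2 = +1, tr(M rho(e_{1})) = - \frac{4}{3}, coefficient -\frac{1}{3}; e_{4}: (e_{4})^2 = -1, tr(M rho(e_{4})) = - \frac{10}{3}, coefficient \frac{5}{6}; e_{1} e_{2}: (e_{1} e_{2})^2 = +1, tr(M rho(e_{1} e_{2})) = - \frac{28}{3}, coefficient -\frac{7}{3}. Every other blade of grade <= 2 projects to 0.
Answer: -\frac{1}{3} e_{1} + \frac{5}{6} e_{4} - \frac{7}{3} e_{1} e_{2}


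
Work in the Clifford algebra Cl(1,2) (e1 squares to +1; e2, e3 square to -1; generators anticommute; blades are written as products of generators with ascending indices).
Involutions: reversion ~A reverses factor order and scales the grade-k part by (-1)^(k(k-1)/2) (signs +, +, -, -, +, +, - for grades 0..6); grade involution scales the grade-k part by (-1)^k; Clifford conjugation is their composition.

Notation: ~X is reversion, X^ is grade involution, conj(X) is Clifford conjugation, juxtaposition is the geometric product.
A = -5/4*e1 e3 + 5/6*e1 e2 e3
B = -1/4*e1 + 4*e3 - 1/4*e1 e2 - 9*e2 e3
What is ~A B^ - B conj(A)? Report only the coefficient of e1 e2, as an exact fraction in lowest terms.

first term: -5/2*e1 - 5/48*e3 - 175/12*e1 e2 - 25/48*e2 e3
second term: 25/2*e1 - 25/48*e3 + 95/12*e1 e2 + 5/48*e2 e3
Answer: -45/2


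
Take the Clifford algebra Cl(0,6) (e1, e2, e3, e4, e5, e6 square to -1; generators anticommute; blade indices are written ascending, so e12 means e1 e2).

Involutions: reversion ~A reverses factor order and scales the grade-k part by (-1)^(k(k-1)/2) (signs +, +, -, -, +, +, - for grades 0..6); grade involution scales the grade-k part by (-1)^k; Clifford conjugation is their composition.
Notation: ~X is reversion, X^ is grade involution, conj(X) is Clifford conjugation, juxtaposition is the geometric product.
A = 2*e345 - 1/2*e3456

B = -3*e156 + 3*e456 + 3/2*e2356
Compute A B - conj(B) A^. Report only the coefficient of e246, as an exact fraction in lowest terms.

first term: -3/2*e3 + 3/4*e24 - 6*e36 - 3/2*e134 - 3*e246 - 6*e1346
second term: 3/2*e3 - 3/4*e24 - 6*e36 - 3/2*e134 + 3*e246 + 6*e1346
Answer: -6


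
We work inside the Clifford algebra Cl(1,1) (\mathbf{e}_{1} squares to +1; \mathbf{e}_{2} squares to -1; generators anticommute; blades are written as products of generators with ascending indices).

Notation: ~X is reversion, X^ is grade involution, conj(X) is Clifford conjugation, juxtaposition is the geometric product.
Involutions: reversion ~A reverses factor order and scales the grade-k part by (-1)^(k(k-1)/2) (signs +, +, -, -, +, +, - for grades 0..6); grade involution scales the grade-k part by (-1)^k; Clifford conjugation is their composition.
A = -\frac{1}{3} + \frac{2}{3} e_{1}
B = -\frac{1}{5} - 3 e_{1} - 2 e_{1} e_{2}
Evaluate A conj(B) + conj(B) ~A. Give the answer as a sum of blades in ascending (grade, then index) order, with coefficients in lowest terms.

first term: \frac{31}{15} - \frac{17}{15} e_{1} + \frac{4}{3} e_{2} - \frac{2}{3} e_{1} e_{2}
second term: \frac{31}{15} - \frac{17}{15} e_{1} - \frac{4}{3} e_{2} - \frac{2}{3} e_{1} e_{2}
Answer: \frac{62}{15} - \frac{34}{15} e_{1} - \frac{4}{3} e_{1} e_{2}


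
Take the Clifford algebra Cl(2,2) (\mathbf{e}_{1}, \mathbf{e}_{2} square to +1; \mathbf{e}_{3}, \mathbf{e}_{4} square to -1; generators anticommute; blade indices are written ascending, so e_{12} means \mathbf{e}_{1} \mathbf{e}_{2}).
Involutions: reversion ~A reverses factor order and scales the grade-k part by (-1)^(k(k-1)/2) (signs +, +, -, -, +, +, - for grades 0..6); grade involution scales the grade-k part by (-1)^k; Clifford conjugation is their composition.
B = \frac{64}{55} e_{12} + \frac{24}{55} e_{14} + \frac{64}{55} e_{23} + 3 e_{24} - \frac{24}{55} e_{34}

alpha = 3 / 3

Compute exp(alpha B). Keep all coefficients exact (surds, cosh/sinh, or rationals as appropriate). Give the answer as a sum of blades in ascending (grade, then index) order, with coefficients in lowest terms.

B^2 term by term: the squares give (\frac{64}{55})^2*(e_{12})^2 + (\frac{24}{55})^2*(e_{14})^2 + (\frac{64}{55})^2*(e_{23})^2 + (3)^2*(e_{24})^2 + (-\frac{24}{55})^2*(e_{34})^2 = \frac{4096}{3025}*(-1) + \frac{576}{3025}*(+1) + \frac{4096}{3025}*(+1) + 9*(+1) + \frac{576}{3025}*(-1) = 9 (each basis 2-blade squares to minus the product of its generators' squares); cross terms between blades sharing an index anticommute and cancel; the commuting (index-disjoint) pairs give grade-4 terms 2*c*c'*(blade product), which cancel blade by blade — e_{1234}: -\frac{3072}{3025} + \frac{3072}{3025} = 0 — confirming B is simple. So B^2 = 9.
B^2 = 9 — the positive square puts this in the hyperbolic regime; l = 3, alpha*l = 3, so exp(alpha B) = cosh(3) + (sinh(3)/3)*B = \cosh{\left(3 \right)} + (\frac{\sinh{\left(3 \right)}}{3})*B.
Answer: \cosh{\left(3 \right)} + \frac{64 \sinh{\left(3 \right)}}{165} e_{12} + \frac{8 \sinh{\left(3 \right)}}{55} e_{14} + \frac{64 \sinh{\left(3 \right)}}{165} e_{23} + \sinh{\left(3 \right)} e_{24} - \frac{8 \sinh{\left(3 \right)}}{55} e_{34}


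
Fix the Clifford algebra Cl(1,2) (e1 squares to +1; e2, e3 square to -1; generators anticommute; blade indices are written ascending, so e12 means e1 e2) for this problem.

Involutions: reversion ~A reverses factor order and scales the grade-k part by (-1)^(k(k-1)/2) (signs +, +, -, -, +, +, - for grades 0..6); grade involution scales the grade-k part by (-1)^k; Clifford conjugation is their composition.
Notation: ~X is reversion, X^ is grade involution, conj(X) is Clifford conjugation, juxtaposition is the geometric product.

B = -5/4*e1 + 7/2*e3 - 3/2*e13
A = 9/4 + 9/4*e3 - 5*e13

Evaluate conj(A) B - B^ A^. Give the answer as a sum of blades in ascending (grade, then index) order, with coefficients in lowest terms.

first term: 3/8 - 271/16*e1 + 113/8*e3 - 99/16*e13
second term: -3/8 + 271/16*e1 - 113/8*e3 - 99/16*e13
Answer: 3/4 - 271/8*e1 + 113/4*e3


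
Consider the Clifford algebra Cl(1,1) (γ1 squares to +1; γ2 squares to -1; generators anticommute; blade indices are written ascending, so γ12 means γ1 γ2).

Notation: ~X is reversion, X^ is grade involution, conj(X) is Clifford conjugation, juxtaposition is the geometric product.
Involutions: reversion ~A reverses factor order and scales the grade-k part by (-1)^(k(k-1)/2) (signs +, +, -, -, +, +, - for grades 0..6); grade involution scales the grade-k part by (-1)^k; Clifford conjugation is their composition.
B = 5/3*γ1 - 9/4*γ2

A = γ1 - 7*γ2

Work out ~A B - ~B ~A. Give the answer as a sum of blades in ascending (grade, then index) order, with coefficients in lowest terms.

first term: -169/12 + 113/12*γ12
second term: -169/12 - 113/12*γ12
Answer: 113/6*γ12


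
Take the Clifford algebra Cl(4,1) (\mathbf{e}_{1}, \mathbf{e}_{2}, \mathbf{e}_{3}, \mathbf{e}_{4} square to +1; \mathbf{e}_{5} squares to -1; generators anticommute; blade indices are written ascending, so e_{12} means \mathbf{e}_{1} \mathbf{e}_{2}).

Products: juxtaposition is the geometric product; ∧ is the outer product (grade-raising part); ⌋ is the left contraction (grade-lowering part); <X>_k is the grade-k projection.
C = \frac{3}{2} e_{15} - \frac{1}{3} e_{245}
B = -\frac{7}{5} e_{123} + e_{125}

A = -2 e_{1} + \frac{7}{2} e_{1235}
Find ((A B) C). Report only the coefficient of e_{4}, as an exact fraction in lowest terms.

step 1: \frac{7}{2} e_{3} - \frac{49}{10} e_{5} + \frac{14}{5} e_{23} - 2 e_{25}
step 2: -\frac{147}{20} e_{1} - \frac{2}{3} e_{4} + 3 e_{12} - \frac{49}{30} e_{24} - \frac{21}{4} e_{135} + \frac{14}{15} e_{345} + \frac{21}{5} e_{1235} + \frac{7}{6} e_{2345}
Answer: -\frac{2}{3}


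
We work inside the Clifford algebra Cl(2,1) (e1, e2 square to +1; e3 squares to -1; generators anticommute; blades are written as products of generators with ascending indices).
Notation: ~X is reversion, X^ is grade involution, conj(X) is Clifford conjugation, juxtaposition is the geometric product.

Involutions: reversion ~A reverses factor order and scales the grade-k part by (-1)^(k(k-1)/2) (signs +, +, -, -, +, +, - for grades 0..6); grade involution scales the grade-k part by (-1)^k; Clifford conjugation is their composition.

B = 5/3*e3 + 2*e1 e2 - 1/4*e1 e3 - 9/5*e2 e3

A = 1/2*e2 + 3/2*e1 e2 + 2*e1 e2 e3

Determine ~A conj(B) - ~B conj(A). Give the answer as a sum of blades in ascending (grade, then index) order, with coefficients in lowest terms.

first term: -3 - 13/5*e1 + 1/2*e2 - 31/10*e3 - 10/3*e1 e2 - 27/10*e1 e3 - 11/24*e2 e3 + 19/8*e1 e2 e3
second term: -3 + 23/5*e1 - 1/2*e2 + 49/10*e3 - 10/3*e1 e2 + 27/10*e1 e3 + 11/24*e2 e3 - 19/8*e1 e2 e3
Answer: -36/5*e1 + e2 - 8*e3 - 27/5*e1 e3 - 11/12*e2 e3 + 19/4*e1 e2 e3


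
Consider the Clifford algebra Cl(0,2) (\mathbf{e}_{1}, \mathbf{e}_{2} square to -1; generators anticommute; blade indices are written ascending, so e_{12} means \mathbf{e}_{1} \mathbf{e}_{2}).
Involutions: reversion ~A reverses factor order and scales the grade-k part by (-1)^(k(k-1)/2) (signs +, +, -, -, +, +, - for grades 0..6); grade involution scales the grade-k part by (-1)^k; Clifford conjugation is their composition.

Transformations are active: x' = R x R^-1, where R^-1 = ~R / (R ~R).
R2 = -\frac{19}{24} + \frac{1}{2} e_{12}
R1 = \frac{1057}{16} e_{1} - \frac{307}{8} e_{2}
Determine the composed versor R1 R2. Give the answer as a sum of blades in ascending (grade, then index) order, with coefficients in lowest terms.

Distribute over the terms of R1 (each basis-blade product reordered to ascending indices, repeated generators contracted through their squares):
(\frac{1057}{16} e_{1}) R2 = -\frac{20083}{384} e_{1} - \frac{1057}{32} e_{2}
(-\frac{307}{8} e_{2}) R2 = -\frac{307}{16} e_{1} + \frac{5833}{192} e_{2}
Summing the partial products and collecting blades:
Answer: -\frac{27451}{384} e_{1} - \frac{509}{192} e_{2}


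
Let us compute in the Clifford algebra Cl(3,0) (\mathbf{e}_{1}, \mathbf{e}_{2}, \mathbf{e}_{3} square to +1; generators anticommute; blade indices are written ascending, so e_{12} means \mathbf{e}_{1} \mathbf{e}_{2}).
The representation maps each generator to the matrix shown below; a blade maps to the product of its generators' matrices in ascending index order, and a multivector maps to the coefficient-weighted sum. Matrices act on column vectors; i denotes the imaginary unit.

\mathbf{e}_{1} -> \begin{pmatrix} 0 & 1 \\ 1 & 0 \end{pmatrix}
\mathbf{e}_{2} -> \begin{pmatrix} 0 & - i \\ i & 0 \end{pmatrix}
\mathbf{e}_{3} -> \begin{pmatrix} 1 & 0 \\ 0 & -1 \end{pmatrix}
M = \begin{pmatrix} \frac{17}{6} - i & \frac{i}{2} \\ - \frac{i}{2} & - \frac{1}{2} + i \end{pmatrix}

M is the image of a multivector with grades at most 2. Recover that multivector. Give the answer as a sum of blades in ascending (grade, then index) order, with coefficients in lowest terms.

Method: 1, rho(e_{1}), rho(e_{2}), rho(e_{3}) form a trace-orthogonal basis of the 2x2 complex matrices (tr(X Y) = 2 if X = Y, else 0), so M = m0*1 + m1*rho(e_{1}) + m2*rho(e_{2}) + m3*rho(e_{3}) with m0 = tr(M)/2 = \frac{7}{6}, m1 = tr(M rho(e_{1}))/2 = 0, m2 = tr(M rho(e_{2}))/2 = - \frac{1}{2}, m3 = tr(M rho(e_{3}))/2 = \frac{5}{3} - i.
Multiplying table entries, the bivector images are rho(e_{12}) = i*rho(e_{3}), rho(e_{13}) = -i*rho(e_{2}), rho(e_{23}) = i*rho(e_{1}); with real blade coefficients the real parts of m0..m3 are the coefficients of 1, e_{1}, e_{2}, e_{3} and the imaginary parts give the bivectors (e_{23}: Im m1, e_{13}: -Im m2, e_{12}: Im m3).
Answer: \frac{7}{6} - \frac{1}{2} e_{2} + \frac{5}{3} e_{3} - e_{12}
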